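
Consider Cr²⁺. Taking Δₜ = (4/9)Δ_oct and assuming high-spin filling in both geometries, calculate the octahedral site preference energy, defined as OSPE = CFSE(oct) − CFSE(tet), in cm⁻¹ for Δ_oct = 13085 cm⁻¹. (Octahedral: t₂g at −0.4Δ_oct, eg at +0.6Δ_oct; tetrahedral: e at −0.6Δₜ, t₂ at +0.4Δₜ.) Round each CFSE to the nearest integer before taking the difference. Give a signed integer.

Cr is in group 6, so Cr²⁺ is d⁴ (6 − 2 = 4).
Octahedral high-spin t2g^3 e_g^1: CFSE = -0.6 × 13085 = -7851 cm⁻¹.
Tetrahedral: e^2 t2^2, CFSE = 2(−0.6) + 2(+0.4) = -0.4Δₜ = -0.4 × (4/9) × 13085 = -2326 cm⁻¹.
OSPE = -7851 − (-2326) = -5525 cm⁻¹.

-5525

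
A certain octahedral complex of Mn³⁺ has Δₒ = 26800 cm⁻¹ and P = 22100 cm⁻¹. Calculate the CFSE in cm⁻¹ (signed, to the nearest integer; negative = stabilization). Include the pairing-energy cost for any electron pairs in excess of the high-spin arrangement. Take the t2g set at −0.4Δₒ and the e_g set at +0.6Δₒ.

Mn³⁺: group 7, so d-count = 7 − 3 = 4.
Here Δₒ > P (26800 > 22100), so the low-spin state is favoured.
Filling d⁴ accordingly: t2g^4 e_g^0.
Orbital CFSE = -1.6Δₒ = -1.6 × 26800 = -42880 cm⁻¹.
Excess pairs vs high-spin: 1 − 0 = 1; pairing cost = +22100 cm⁻¹.
Net CFSE = -42880 + 22100 = -20780 cm⁻¹.

-20780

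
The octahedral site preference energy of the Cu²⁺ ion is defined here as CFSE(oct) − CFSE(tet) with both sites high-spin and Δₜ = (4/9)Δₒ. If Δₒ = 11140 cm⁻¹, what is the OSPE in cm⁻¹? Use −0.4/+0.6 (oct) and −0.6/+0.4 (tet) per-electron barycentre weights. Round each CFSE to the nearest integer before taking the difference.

-4704

Cu sits in group 11; removing 2 electrons leaves Cu²⁺ with 11 − 2 = 9 d electrons.
In an octahedral site d⁹ (HS) is t2g^6 e_g^3, giving CFSE(oct) = -0.6Δₒ = -6684 cm⁻¹.
Tetrahedral: e^4 t2^5, CFSE = 4(−0.6) + 5(+0.4) = -0.4Δₜ = -0.4 × (4/9) × 11140 = -1980 cm⁻¹.
OSPE = CFSE(oct) − CFSE(tet) = -6684 − (-1980) = -4704 cm⁻¹.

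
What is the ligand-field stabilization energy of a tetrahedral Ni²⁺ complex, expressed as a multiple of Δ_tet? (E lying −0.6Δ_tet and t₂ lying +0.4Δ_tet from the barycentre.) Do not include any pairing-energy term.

Ni is in group 10, so Ni²⁺ is d⁸ (10 − 2 = 8).
Tetrahedral splitting is small, so the complex is high-spin.
Configuration: e⁴ t₂⁴.
CFSE = 4(-0.6Δ_tet) + 4(0.4Δ_tet) = -2.4Δ_tet + 1.6Δ_tet = -0.8Δ_tet.

-0.8 Δ_tet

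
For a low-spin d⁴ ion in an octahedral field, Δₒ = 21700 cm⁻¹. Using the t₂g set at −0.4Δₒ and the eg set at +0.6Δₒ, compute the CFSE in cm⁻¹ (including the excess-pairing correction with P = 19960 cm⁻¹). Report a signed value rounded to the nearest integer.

The d⁴ electrons fill as t₂g⁴ eg⁰.
Orbital CFSE = 4(-0.4) + 0(0.6) = -1.6Δₒ = -1.6 × 21700 = -34720 cm⁻¹.
High-spin d⁴ would be t₂g³ eg¹ with 0 pairs; low-spin has 1, so 1 excess pair costs +1P = +19960 cm⁻¹.
Combining: -34720 + 19960 = -14760 cm⁻¹.

-14760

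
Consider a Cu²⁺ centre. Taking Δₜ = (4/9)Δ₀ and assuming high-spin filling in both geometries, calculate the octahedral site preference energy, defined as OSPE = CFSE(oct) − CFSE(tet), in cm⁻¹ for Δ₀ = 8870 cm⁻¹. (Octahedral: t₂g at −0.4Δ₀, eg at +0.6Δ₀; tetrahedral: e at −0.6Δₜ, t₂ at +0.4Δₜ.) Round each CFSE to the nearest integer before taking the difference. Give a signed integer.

-3745

Cu²⁺: group 11, so d-count = 11 − 2 = 9.
In an octahedral site d⁹ (HS) is t₂g⁶ eg³, giving CFSE(oct) = -0.6Δ₀ = -5322 cm⁻¹.
Tetrahedral e⁴ t₂⁵ gives -0.4Δₜ = -0.4 × (4/9) × 8870 = -1577 cm⁻¹.
OSPE = -5322 − (-1577) = -3745 cm⁻¹.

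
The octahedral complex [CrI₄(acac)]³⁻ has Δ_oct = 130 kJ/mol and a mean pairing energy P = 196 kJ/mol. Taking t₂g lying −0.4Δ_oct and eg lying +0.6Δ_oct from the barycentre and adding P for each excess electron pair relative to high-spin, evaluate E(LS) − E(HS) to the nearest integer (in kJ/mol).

66

Ligand charges: 4×(-1) from I⁻ and 1×(-1) from acac⁻ sum to -5; with overall charge -3, Cr is +2.
Cr is in group 6, so Cr²⁺ is d⁴ (6 − 2 = 4).
High-spin d⁴ fills as t₂g³ eg¹ with CFSE 3(−0.4) + 1(+0.6) = -0.6Δ_oct = -78 kJ/mol.
For low-spin the configuration is t₂g⁴ eg⁰: orbital energy -1.6 × 130 = -208 kJ/mol, and 1 additional pair relative to high-spin adds 196 kJ/mol, giving -12 kJ/mol.
The difference is -12 − (-78) = 66 kJ/mol, so high-spin lies lower.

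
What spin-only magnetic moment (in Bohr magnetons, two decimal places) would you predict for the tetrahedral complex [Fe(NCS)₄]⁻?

5.92 Bohr magnetons

Each NCS⁻ contributes -1; 4 × (-1) = -4. With overall charge -1, Fe is in the +3 oxidation state.
Fe is in group 8, so Fe³⁺ is d⁵ (8 − 3 = 5).
Tetrahedral fields are weak (Δₜ ≈ 4/9 Δₒ), so electrons fill high-spin.
Configuration: e² t₂³ → 5 unpaired electrons.
μ(spin-only) = √[5(5+2)] = √35 ≈ 5.92 Bohr magnetons.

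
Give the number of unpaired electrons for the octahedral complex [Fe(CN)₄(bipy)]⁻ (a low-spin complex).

1

Ligand charges: 4×(-1) from CN⁻ and 1×(+0) from bipy sum to -4; with overall charge -1, Fe is +3.
Fe³⁺: group 8, so d-count = 8 − 3 = 5.
Configuration: t₂g⁵ eg⁰, giving 1 unpaired electron.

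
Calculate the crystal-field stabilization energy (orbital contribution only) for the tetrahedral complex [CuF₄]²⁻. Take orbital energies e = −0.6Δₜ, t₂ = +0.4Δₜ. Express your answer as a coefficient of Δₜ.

-0.4 Δₜ

Each F⁻ contributes -1; 4 × (-1) = -4. With overall charge -2, Cu is in the +2 oxidation state.
Cu sits in group 11; removing 2 electrons leaves Cu²⁺ with 11 − 2 = 9 d electrons.
Tetrahedral splitting is small, so the complex is high-spin.
Configuration: e⁴ t₂⁵.
CFSE = 4(-0.6Δₜ) + 5(0.4Δₜ) = -2.4Δₜ + 2.0Δₜ = -0.4Δₜ.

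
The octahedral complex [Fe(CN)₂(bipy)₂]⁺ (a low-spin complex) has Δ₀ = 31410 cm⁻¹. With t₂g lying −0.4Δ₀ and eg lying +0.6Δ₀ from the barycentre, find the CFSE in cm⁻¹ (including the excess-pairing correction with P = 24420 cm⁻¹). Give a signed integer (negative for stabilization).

Ligand charges: 2×(-1) from CN⁻ and 2×(+0) from bipy sum to -2; with overall charge +1, Fe is +3.
Fe sits in group 8; removing 3 electrons leaves Fe³⁺ with 8 − 3 = 5 d electrons.
The d⁵ electrons fill as t₂g⁵ eg⁰.
CFSE(orbital) = 5×(-0.4Δ₀) + 0×(0.6Δ₀) = -2.0Δ₀; with Δ₀ = 31410 cm⁻¹ that is -62820 cm⁻¹.
Relative to high-spin t₂g³ eg² (0 paired), the low-spin configuration has 2 additional pairs, contributing +2 × 24420 = +48840 cm⁻¹.
Combining: -62820 + 48840 = -13980 cm⁻¹.

-13980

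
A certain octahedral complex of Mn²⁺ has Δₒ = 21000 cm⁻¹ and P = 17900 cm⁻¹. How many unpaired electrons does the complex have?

Mn²⁺: group 7, so d-count = 7 − 2 = 5.
Here Δₒ > P (21000 > 17900), so the low-spin state is favoured.
Filling d⁵ accordingly: t₂g⁵ eg⁰.
Unpaired electrons: 1.

1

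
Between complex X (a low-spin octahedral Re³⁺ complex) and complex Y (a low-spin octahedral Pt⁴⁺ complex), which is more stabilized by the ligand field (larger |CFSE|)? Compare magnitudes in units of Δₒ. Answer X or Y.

X: Group 7 minus oxidation state +3 gives a d⁴ configuration for Re³⁺; t₂g⁴ eg⁰, CFSE = -1.6Δₒ.
Y: Pt⁴⁺: group 10, so d-count = 10 − 4 = 6; t₂g⁶ eg⁰, CFSE = -2.4Δₒ.
So Y has the larger |CFSE|.

Y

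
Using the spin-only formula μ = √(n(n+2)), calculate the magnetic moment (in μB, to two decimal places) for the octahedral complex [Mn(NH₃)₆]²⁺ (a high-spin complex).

5.92 μB

NH₃ is neutral, so the +2 overall charge sits on Mn: oxidation state +2.
Mn sits in group 7; removing 2 electrons leaves Mn²⁺ with 7 − 2 = 5 d electrons.
Configuration: t₂g³ eg² → 5 unpaired electrons.
μ(spin-only) = √[5(5+2)] = √35 ≈ 5.92 μB.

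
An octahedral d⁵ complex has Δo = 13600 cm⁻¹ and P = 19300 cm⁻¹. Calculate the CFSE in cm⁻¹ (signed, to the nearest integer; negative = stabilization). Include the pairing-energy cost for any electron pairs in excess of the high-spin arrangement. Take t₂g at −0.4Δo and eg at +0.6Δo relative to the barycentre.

0

Here Δo < P (13600 < 19300), so the high-spin state is favoured.
Filling d⁵ accordingly: t₂g³ eg².
Orbital CFSE = 0.0Δo = 0.0 × 13600 = 0 cm⁻¹.
High-spin has no excess pairs, so no pairing correction applies.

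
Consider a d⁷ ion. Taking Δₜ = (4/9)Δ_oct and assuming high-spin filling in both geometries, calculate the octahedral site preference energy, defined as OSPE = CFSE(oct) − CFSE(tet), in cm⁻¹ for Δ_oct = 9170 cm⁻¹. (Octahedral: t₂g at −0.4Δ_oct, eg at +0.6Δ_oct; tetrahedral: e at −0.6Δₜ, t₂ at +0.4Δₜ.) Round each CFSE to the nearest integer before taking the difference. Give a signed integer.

-2445

Octahedral (high-spin): t2g^5 e_g^2, CFSE = 5(−0.4) + 2(+0.6) = -0.8Δ_oct = -0.8 × 9170 = -7336 cm⁻¹.
Tetrahedral e^4 t2^3 gives -1.2Δₜ = -1.2 × (4/9) × 9170 = -4891 cm⁻¹.
Subtracting, OSPE = -7336 − (-4891) = -2445 cm⁻¹.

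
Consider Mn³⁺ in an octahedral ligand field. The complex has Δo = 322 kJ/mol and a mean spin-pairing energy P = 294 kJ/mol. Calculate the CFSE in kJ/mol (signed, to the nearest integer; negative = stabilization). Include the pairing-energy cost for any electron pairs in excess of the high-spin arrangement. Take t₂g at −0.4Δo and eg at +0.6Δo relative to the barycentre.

-221

Group 7 minus oxidation state +3 gives a d⁴ configuration for Mn³⁺.
Δo > P, so pairing is preferred: the ground state is low-spin.
Filling d⁴ accordingly: t₂g⁴ eg⁰.
Orbital CFSE = -1.6Δo = -1.6 × 322 = -515 kJ/mol.
Excess pairs vs high-spin: 1 − 0 = 1; pairing cost = +294 kJ/mol.
Net CFSE = -515 + 294 = -221 kJ/mol.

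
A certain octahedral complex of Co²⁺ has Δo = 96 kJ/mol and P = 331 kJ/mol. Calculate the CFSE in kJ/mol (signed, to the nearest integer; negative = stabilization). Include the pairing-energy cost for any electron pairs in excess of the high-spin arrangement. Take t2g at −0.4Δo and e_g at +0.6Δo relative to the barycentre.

Co is in group 9, so Co²⁺ is d⁷ (9 − 2 = 7).
Since Δo = 96 kJ/mol < P = 331 kJ/mol, the complex adopts the high-spin configuration.
Filling d⁷ accordingly: t2g^5 e_g^2.
Orbital CFSE = -0.8Δo = -0.8 × 96 = -77 kJ/mol.
High-spin has no excess pairs, so no pairing correction applies.

-77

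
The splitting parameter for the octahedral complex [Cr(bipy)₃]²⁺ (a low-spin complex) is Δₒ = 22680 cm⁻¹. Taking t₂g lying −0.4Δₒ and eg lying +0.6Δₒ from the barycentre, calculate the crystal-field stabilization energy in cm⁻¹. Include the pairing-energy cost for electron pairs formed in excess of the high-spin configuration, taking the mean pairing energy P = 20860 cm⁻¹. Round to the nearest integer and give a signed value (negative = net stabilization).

bipy is neutral, so the +2 overall charge sits on Cr: oxidation state +2.
Cr sits in group 6; removing 2 electrons leaves Cr²⁺ with 6 − 2 = 4 d electrons.
Electron filling gives t₂g⁴ eg⁰.
Orbital CFSE = 4(-0.4) + 0(0.6) = -1.6Δₒ = -1.6 × 22680 = -36288 cm⁻¹.
Pairing penalty: 1 pair vs 0 in the high-spin reference → 1 extra × P = 20860 cm⁻¹.
Overall CFSE = -36288 + 20860 = -15428 cm⁻¹.

-15428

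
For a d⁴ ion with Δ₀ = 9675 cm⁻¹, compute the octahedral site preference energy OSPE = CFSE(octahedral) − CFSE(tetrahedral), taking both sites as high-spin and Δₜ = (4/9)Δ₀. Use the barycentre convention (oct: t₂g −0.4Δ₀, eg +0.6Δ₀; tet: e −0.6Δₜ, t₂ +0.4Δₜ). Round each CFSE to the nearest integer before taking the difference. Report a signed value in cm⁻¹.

-4085

Octahedral (high-spin): t2g^3 e_g^1, CFSE = 3(−0.4) + 1(+0.6) = -0.6Δ₀ = -0.6 × 9675 = -5805 cm⁻¹.
In a tetrahedral site the filling is e^2 t2^2: CFSE(tet) = -0.4Δₜ = -0.4 × (4/9)(9675) = -1720 cm⁻¹.
OSPE = CFSE(oct) − CFSE(tet) = -5805 − (-1720) = -4085 cm⁻¹.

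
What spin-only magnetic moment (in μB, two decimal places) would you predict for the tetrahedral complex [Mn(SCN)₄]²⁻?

5.92 μB

Each SCN⁻ contributes -1; 4 × (-1) = -4. With overall charge -2, Mn is in the +2 oxidation state.
Mn is in group 7, so Mn²⁺ is d⁵ (7 − 2 = 5).
Tetrahedral fields are weak (Δₜ ≈ 4/9 Δₒ), so electrons fill high-spin.
Configuration: e^2 t2^3 → 5 unpaired electrons.
μ(spin-only) = √[5(5+2)] = √35 ≈ 5.92 μB.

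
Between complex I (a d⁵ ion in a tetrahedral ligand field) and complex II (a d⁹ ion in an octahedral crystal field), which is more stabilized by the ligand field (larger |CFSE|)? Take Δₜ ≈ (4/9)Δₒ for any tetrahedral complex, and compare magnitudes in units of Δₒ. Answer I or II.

II

I: With tetrahedral geometry the complex is necessarily high-spin; e² t₂³, CFSE = 0.0Δₜ ≈ 0.00Δₒ.
II: t2g^6 e_g^3, CFSE = -0.6Δₒ.
So II has the larger |CFSE|.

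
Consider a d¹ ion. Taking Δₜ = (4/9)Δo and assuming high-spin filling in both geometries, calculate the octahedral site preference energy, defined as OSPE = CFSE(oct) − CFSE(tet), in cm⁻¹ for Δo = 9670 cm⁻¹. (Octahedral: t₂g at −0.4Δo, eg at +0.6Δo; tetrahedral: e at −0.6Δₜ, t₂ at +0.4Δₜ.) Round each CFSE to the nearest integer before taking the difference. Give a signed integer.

-1289

Octahedral high-spin t₂g¹ eg⁰: CFSE = -0.4 × 9670 = -3868 cm⁻¹.
In a tetrahedral site the filling is e¹ t₂⁰: CFSE(tet) = -0.6Δₜ = -0.6 × (4/9)(9670) = -2579 cm⁻¹.
OSPE = CFSE(oct) − CFSE(tet) = -3868 − (-2579) = -1289 cm⁻¹.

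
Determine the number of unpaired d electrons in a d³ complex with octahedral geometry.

For octahedral d³ the high- and low-spin configurations coincide.
Configuration: t₂g³ eg⁰, giving 3 unpaired electrons.

3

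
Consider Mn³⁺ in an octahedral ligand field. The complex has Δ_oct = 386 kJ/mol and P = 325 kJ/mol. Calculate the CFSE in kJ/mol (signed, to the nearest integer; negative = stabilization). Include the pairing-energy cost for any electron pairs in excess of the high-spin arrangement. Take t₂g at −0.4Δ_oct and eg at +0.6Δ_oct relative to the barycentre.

-293

Group 7 minus oxidation state +3 gives a d⁴ configuration for Mn³⁺.
Since Δ_oct = 386 kJ/mol > P = 325 kJ/mol, the complex adopts the low-spin configuration.
That gives t₂g⁴ eg⁰.
Orbital CFSE = -1.6Δ_oct = -1.6 × 386 = -618 kJ/mol.
Excess pairs vs high-spin: 1 − 0 = 1; pairing cost = +325 kJ/mol.
Net CFSE = -618 + 325 = -293 kJ/mol.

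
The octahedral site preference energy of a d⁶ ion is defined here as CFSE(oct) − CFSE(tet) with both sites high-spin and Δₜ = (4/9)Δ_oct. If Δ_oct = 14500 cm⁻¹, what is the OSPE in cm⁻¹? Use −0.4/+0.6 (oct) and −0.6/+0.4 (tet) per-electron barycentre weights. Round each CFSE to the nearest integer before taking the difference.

In an octahedral site d⁶ (HS) is t2g^4 e_g^2, giving CFSE(oct) = -0.4Δ_oct = -5800 cm⁻¹.
Tetrahedral e^3 t2^3 gives -0.6Δₜ = -0.6 × (4/9) × 14500 = -3867 cm⁻¹.
OSPE = -5800 − (-3867) = -1933 cm⁻¹.

-1933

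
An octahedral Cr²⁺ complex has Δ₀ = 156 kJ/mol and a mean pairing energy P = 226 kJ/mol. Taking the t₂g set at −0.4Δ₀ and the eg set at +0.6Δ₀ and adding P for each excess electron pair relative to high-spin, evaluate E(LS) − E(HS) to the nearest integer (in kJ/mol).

70

Group 6 minus oxidation state +2 gives a d⁴ configuration for Cr²⁺.
High-spin d⁴ fills as t₂g³ eg¹ with CFSE 3(−0.4) + 1(+0.6) = -0.6Δ₀ = -94 kJ/mol.
Low-spin: t₂g⁴ eg⁰, orbital CFSE = -1.6Δ₀ = -250 kJ/mol; plus 1 excess pair × P = +226 kJ/mol; total -24 kJ/mol.
The difference is -24 − (-94) = 70 kJ/mol, so high-spin lies lower.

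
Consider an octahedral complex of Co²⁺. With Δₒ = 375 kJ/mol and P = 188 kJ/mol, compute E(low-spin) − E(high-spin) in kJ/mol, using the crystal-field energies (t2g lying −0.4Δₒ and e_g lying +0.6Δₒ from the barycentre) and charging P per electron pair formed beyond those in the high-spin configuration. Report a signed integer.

-187

Group 9 minus oxidation state +2 gives a d⁷ configuration for Co²⁺.
High-spin: t2g^5 e_g^2, CFSE = -0.8Δₒ = -300 kJ/mol.
For low-spin the configuration is t2g^6 e_g^1: orbital energy -1.8 × 375 = -675 kJ/mol, and 1 additional pair relative to high-spin adds 188 kJ/mol, giving -487 kJ/mol.
Thus E(LS) − E(HS) = -187 kJ/mol.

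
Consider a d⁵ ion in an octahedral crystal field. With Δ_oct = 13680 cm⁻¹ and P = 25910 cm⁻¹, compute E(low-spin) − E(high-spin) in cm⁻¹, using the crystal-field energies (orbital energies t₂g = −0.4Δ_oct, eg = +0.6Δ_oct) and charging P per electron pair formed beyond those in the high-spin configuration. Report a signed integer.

High-spin: t₂g³ eg², CFSE = 0.0Δ_oct = 0 cm⁻¹.
Low-spin: t₂g⁵ eg⁰, orbital CFSE = -2.0Δ_oct = -27360 cm⁻¹; plus 2 excess pairs × P = +51820 cm⁻¹; total 24460 cm⁻¹.
Thus E(LS) − E(HS) = 24460 cm⁻¹.

24460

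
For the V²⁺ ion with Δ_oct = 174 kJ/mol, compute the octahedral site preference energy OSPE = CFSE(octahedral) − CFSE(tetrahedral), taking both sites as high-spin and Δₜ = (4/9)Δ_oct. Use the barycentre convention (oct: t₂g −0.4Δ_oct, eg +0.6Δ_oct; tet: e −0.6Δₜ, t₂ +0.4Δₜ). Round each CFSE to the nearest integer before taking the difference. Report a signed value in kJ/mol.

-147

V²⁺: group 5, so d-count = 5 − 2 = 3.
In an octahedral site d³ (HS) is t₂g³ eg⁰, giving CFSE(oct) = -1.2Δ_oct = -209 kJ/mol.
Tetrahedral e² t₂¹ gives -0.8Δₜ = -0.8 × (4/9) × 174 = -62 kJ/mol.
Subtracting, OSPE = -209 − (-62) = -147 kJ/mol.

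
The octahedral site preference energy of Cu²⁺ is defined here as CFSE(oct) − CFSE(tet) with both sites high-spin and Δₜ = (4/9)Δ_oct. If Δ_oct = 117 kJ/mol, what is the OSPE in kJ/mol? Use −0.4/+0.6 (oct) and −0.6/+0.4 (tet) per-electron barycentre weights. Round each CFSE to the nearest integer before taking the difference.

-49

Cu²⁺: group 11, so d-count = 11 − 2 = 9.
Octahedral high-spin t₂g⁶ eg³: CFSE = -0.6 × 117 = -70 kJ/mol.
Tetrahedral: e⁴ t₂⁵, CFSE = 4(−0.6) + 5(+0.4) = -0.4Δₜ = -0.4 × (4/9) × 117 = -21 kJ/mol.
OSPE = -70 − (-21) = -49 kJ/mol.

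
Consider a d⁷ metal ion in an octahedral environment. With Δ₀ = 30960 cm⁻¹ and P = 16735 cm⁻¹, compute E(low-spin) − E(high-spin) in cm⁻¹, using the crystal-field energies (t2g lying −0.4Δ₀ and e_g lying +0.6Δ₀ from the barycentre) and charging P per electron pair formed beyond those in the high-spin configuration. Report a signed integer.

High-spin: t2g^5 e_g^2, CFSE = -0.8Δ₀ = -24768 cm⁻¹.
For low-spin the configuration is t2g^6 e_g^1: orbital energy -1.8 × 30960 = -55728 cm⁻¹, and 1 additional pair relative to high-spin adds 16735 cm⁻¹, giving -38993 cm⁻¹.
E(LS) − E(HS) = -38993 − (-24768) = -14225 cm⁻¹.

-14225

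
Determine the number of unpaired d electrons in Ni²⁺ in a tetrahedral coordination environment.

2

Group 10 minus oxidation state +2 gives a d⁸ configuration for Ni²⁺.
Tetrahedral splitting is small, so the complex is high-spin.
Configuration: e⁴ t₂⁴, giving 2 unpaired electrons.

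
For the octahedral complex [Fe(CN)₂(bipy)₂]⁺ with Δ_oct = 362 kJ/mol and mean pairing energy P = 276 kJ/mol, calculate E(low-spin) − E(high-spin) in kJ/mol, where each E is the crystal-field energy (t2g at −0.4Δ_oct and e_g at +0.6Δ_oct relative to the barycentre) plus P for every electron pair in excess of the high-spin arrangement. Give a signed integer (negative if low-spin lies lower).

Ligand charges: 2×(-1) from CN⁻ and 2×(+0) from bipy sum to -2; with overall charge +1, Fe is +3.
Fe³⁺: group 8, so d-count = 8 − 3 = 5.
High-spin d⁵ fills as t2g^3 e_g^2 with CFSE 3(−0.4) + 2(+0.6) = 0.0Δ_oct = 0 kJ/mol.
Low-spin t2g^5 e_g^0 gives -2.0Δ_oct = -724 kJ/mol, but forming 2 extra pairs costs 2P = 552 kJ/mol, so E(LS) = -724 + 552 = -172 kJ/mol.
The difference is -172 − (0) = -172 kJ/mol, so low-spin lies lower.

-172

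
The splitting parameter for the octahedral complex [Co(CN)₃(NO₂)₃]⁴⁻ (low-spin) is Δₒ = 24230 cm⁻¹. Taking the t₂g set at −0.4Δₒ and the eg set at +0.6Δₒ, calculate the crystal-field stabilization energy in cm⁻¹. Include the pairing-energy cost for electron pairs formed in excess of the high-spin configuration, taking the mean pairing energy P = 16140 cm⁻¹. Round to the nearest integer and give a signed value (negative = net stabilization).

-27474

Ligand charges: 3×(-1) from CN⁻ and 3×(-1) from NO₂⁻ sum to -6; with overall charge -4, Co is +2.
Group 9 minus oxidation state +2 gives a d⁷ configuration for Co²⁺.
Electron filling gives t₂g⁶ eg¹.
CFSE(orbital) = 6×(-0.4Δₒ) + 1×(0.6Δₒ) = -1.8Δₒ; with Δₒ = 24230 cm⁻¹ that is -43614 cm⁻¹.
Pairing penalty: 3 pairs vs 2 in the high-spin reference → 1 extra × P = 16140 cm⁻¹.
Net CFSE = -43614 + 16140 = -27474 cm⁻¹.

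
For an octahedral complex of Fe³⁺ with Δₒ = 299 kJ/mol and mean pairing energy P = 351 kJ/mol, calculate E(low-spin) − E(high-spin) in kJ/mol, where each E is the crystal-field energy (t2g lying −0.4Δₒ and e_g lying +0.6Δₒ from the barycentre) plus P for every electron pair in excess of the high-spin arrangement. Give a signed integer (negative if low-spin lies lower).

Fe sits in group 8; removing 3 electrons leaves Fe³⁺ with 8 − 3 = 5 d electrons.
High-spin d⁵ fills as t2g^3 e_g^2 with CFSE 3(−0.4) + 2(+0.6) = 0.0Δₒ = 0 kJ/mol.
Low-spin: t2g^5 e_g^0, orbital CFSE = -2.0Δₒ = -598 kJ/mol; plus 2 excess pairs × P = +702 kJ/mol; total 104 kJ/mol.
The difference is 104 − (0) = 104 kJ/mol, so high-spin lies lower.

104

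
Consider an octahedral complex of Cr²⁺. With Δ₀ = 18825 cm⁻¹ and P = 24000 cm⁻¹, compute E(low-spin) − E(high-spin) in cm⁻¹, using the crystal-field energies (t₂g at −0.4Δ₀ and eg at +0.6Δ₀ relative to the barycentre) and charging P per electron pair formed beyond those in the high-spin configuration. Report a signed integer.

Cr sits in group 6; removing 2 electrons leaves Cr²⁺ with 6 − 2 = 4 d electrons.
High-spin: t₂g³ eg¹, CFSE = -0.6Δ₀ = -11295 cm⁻¹.
Low-spin t₂g⁴ eg⁰ gives -1.6Δ₀ = -30120 cm⁻¹, but forming 1 extra pair costs 1P = 24000 cm⁻¹, so E(LS) = -30120 + 24000 = -6120 cm⁻¹.
E(LS) − E(HS) = -6120 − (-11295) = 5175 cm⁻¹.

5175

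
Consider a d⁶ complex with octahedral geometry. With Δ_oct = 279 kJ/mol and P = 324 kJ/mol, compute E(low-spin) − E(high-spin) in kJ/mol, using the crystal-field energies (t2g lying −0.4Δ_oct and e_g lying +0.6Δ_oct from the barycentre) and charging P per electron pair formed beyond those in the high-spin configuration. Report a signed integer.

High-spin d⁶ fills as t2g^4 e_g^2 with CFSE 4(−0.4) + 2(+0.6) = -0.4Δ_oct = -112 kJ/mol.
Low-spin t2g^6 e_g^0 gives -2.4Δ_oct = -670 kJ/mol, but forming 2 extra pairs costs 2P = 648 kJ/mol, so E(LS) = -670 + 648 = -22 kJ/mol.
Thus E(LS) − E(HS) = 90 kJ/mol.

90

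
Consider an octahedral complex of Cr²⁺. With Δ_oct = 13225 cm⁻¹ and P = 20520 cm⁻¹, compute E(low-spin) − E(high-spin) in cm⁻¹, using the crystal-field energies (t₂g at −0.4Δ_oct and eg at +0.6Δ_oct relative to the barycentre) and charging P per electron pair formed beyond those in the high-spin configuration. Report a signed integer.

Group 6 minus oxidation state +2 gives a d⁴ configuration for Cr²⁺.
High-spin: t₂g³ eg¹, CFSE = -0.6Δ_oct = -7935 cm⁻¹.
Low-spin: t₂g⁴ eg⁰, orbital CFSE = -1.6Δ_oct = -21160 cm⁻¹; plus 1 excess pair × P = +20520 cm⁻¹; total -640 cm⁻¹.
Thus E(LS) − E(HS) = 7295 cm⁻¹.

7295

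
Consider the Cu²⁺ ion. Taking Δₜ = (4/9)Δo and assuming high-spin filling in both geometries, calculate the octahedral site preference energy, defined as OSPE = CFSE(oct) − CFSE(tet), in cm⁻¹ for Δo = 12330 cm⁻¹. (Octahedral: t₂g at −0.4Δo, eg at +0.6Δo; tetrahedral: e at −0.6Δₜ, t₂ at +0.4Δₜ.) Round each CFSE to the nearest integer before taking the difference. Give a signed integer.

-5206

Cu²⁺: group 11, so d-count = 11 − 2 = 9.
Octahedral (high-spin): t2g^6 e_g^3, CFSE = 6(−0.4) + 3(+0.6) = -0.6Δo = -0.6 × 12330 = -7398 cm⁻¹.
In a tetrahedral site the filling is e^4 t2^5: CFSE(tet) = -0.4Δₜ = -0.4 × (4/9)(12330) = -2192 cm⁻¹.
Subtracting, OSPE = -7398 − (-2192) = -5206 cm⁻¹.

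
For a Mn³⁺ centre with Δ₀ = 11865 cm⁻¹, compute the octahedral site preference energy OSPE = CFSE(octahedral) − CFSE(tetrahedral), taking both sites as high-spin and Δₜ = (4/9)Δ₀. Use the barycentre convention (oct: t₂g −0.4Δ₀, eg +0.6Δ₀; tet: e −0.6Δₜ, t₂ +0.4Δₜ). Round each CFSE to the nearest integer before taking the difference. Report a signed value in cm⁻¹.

Mn sits in group 7; removing 3 electrons leaves Mn³⁺ with 7 − 3 = 4 d electrons.
Octahedral (high-spin): t₂g³ eg¹, CFSE = 3(−0.4) + 1(+0.6) = -0.6Δ₀ = -0.6 × 11865 = -7119 cm⁻¹.
In a tetrahedral site the filling is e² t₂²: CFSE(tet) = -0.4Δₜ = -0.4 × (4/9)(11865) = -2109 cm⁻¹.
Subtracting, OSPE = -7119 − (-2109) = -5010 cm⁻¹.

-5010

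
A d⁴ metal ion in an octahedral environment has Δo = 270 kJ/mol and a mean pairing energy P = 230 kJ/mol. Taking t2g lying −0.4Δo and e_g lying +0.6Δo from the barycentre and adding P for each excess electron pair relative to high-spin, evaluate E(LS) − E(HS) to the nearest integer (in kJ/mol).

In the high-spin limit (t2g^3 e_g^1) the orbital term is -0.6Δo = -162 kJ/mol, with no excess pairing.
Low-spin t2g^4 e_g^0 gives -1.6Δo = -432 kJ/mol, but forming 1 extra pair costs 1P = 230 kJ/mol, so E(LS) = -432 + 230 = -202 kJ/mol.
The difference is -202 − (-162) = -40 kJ/mol, so low-spin lies lower.

-40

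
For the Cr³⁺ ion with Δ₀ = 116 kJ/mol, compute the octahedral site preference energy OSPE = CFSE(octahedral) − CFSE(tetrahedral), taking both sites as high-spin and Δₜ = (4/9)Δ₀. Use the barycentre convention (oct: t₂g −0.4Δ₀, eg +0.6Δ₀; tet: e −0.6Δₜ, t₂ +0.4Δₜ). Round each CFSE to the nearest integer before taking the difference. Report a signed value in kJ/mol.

-98

Cr³⁺: group 6, so d-count = 6 − 3 = 3.
In an octahedral site d³ (HS) is t₂g³ eg⁰, giving CFSE(oct) = -1.2Δ₀ = -139 kJ/mol.
In a tetrahedral site the filling is e² t₂¹: CFSE(tet) = -0.8Δₜ = -0.8 × (4/9)(116) = -41 kJ/mol.
OSPE = -139 − (-41) = -98 kJ/mol.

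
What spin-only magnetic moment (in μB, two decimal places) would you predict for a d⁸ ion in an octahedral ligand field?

Configuration: t2g^6 e_g^2 → 2 unpaired electrons.
μ(spin-only) = √[2(2+2)] = √8 ≈ 2.83 μB.

2.83 μB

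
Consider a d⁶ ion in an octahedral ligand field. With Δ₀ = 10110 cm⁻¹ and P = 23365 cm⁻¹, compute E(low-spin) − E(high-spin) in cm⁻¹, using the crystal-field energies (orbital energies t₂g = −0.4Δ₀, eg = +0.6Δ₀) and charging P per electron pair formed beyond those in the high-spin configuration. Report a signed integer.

High-spin: t₂g⁴ eg², CFSE = -0.4Δ₀ = -4044 cm⁻¹.
Low-spin t₂g⁶ eg⁰ gives -2.4Δ₀ = -24264 cm⁻¹, but forming 2 extra pairs costs 2P = 46730 cm⁻¹, so E(LS) = -24264 + 46730 = 22466 cm⁻¹.
Thus E(LS) − E(HS) = 26510 cm⁻¹.

26510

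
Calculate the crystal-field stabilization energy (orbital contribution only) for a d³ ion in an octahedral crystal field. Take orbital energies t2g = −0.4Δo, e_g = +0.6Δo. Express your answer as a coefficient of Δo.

For octahedral d³ the high- and low-spin configurations coincide.
Configuration: t2g^3 e_g^0.
CFSE = 3(-0.4Δo) + 0(0.6Δo) = -1.2Δo + 0.0Δo = -1.2Δo.

-1.2 Δo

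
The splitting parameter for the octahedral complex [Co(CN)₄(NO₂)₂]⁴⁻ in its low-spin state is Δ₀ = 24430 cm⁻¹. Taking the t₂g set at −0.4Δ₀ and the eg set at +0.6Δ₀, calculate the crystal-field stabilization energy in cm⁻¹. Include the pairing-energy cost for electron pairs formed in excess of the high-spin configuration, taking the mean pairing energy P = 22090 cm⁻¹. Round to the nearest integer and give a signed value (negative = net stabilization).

-21884

Ligand charges: 4×(-1) from CN⁻ and 2×(-1) from NO₂⁻ sum to -6; with overall charge -4, Co is +2.
Co²⁺: group 9, so d-count = 9 − 2 = 7.
Electron filling gives t₂g⁶ eg¹.
Orbital CFSE = 6(-0.4) + 1(0.6) = -1.8Δ₀ = -1.8 × 24430 = -43974 cm⁻¹.
Relative to high-spin t₂g⁵ eg² (2 paired), the low-spin configuration has 1 additional pair, contributing +1 × 22090 = +22090 cm⁻¹.
Overall CFSE = -43974 + 22090 = -21884 cm⁻¹.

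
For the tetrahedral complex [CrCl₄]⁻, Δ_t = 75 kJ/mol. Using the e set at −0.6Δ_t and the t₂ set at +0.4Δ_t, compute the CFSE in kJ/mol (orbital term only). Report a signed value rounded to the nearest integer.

-60

Each Cl⁻ contributes -1; 4 × (-1) = -4. With overall charge -1, Cr is in the +3 oxidation state.
Cr³⁺: group 6, so d-count = 6 − 3 = 3.
Tetrahedral fields are weak (Δₜ ≈ 4/9 Δₒ), so electrons fill high-spin.
The d³ electrons fill as e² t₂¹.
The orbital stabilization is -0.8Δ_t = -0.8 × 75 = -60 kJ/mol.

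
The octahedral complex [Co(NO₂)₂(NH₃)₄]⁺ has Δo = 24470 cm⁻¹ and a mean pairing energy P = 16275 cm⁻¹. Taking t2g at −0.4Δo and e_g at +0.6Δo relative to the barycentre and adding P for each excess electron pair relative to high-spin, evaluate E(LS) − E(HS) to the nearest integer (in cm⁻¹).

Ligand charges: 2×(-1) from NO₂⁻ and 4×(+0) from NH₃ sum to -2; with overall charge +1, Co is +3.
Co sits in group 9; removing 3 electrons leaves Co³⁺ with 9 − 3 = 6 d electrons.
High-spin d⁶ fills as t2g^4 e_g^2 with CFSE 4(−0.4) + 2(+0.6) = -0.4Δo = -9788 cm⁻¹.
Low-spin: t2g^6 e_g^0, orbital CFSE = -2.4Δo = -58728 cm⁻¹; plus 2 excess pairs × P = +32550 cm⁻¹; total -26178 cm⁻¹.
E(LS) − E(HS) = -26178 − (-9788) = -16390 cm⁻¹.

-16390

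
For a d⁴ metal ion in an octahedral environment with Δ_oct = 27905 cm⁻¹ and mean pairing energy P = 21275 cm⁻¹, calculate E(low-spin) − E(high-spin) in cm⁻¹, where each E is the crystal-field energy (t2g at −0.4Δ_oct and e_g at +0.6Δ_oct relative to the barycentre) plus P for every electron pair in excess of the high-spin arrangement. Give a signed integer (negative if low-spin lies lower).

In the high-spin limit (t2g^3 e_g^1) the orbital term is -0.6Δ_oct = -16743 cm⁻¹, with no excess pairing.
Low-spin t2g^4 e_g^0 gives -1.6Δ_oct = -44648 cm⁻¹, but forming 1 extra pair costs 1P = 21275 cm⁻¹, so E(LS) = -44648 + 21275 = -23373 cm⁻¹.
The difference is -23373 − (-16743) = -6630 cm⁻¹, so low-spin lies lower.

-6630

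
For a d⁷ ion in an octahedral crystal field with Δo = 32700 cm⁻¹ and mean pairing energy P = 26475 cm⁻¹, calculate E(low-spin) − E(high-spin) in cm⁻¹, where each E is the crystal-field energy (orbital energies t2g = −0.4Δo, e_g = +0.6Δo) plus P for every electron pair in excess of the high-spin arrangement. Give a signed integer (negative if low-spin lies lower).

High-spin: t2g^5 e_g^2, CFSE = -0.8Δo = -26160 cm⁻¹.
Low-spin: t2g^6 e_g^1, orbital CFSE = -1.8Δo = -58860 cm⁻¹; plus 1 excess pair × P = +26475 cm⁻¹; total -32385 cm⁻¹.
Thus E(LS) − E(HS) = -6225 cm⁻¹.

-6225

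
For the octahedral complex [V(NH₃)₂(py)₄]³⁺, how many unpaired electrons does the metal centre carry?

Ligand charges: 2×(+0) from NH₃ and 4×(+0) from py sum to +0; with overall charge +3, V is +3.
V sits in group 5; removing 3 electrons leaves V³⁺ with 5 − 3 = 2 d electrons.
Configuration: t2g^2 e_g^0, giving 2 unpaired electrons.

2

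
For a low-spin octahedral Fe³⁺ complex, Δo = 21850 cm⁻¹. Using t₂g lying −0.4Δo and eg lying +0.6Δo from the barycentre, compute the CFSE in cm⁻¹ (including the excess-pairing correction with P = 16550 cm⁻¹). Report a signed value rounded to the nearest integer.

Group 8 minus oxidation state +3 gives a d⁵ configuration for Fe³⁺.
Electron filling gives t₂g⁵ eg⁰.
The orbital stabilization is -2.0Δo = -2.0 × 21850 = -43700 cm⁻¹.
High-spin d⁵ would be t₂g³ eg² with 0 pairs; low-spin has 2, so 2 excess pairs cost +2P = +33100 cm⁻¹.
Net CFSE = -43700 + 33100 = -10600 cm⁻¹.

-10600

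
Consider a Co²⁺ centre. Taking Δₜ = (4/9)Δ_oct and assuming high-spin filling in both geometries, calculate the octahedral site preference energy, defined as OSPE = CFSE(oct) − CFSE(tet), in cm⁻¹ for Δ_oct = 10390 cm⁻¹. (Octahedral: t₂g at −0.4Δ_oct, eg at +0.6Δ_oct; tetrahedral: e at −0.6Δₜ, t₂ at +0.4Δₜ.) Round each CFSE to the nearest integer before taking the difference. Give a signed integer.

Co²⁺: group 9, so d-count = 9 − 2 = 7.
In an octahedral site d⁷ (HS) is t₂g⁵ eg², giving CFSE(oct) = -0.8Δ_oct = -8312 cm⁻¹.
Tetrahedral: e⁴ t₂³, CFSE = 4(−0.6) + 3(+0.4) = -1.2Δₜ = -1.2 × (4/9) × 10390 = -5541 cm⁻¹.
Subtracting, OSPE = -8312 − (-5541) = -2771 cm⁻¹.

-2771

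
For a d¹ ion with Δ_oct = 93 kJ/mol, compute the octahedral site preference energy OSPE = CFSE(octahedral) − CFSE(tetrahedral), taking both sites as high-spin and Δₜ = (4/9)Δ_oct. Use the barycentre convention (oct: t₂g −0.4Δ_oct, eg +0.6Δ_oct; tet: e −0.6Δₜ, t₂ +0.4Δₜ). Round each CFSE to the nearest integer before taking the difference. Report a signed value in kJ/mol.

-12

Octahedral high-spin t₂g¹ eg⁰: CFSE = -0.4 × 93 = -37 kJ/mol.
Tetrahedral e¹ t₂⁰ gives -0.6Δₜ = -0.6 × (4/9) × 93 = -25 kJ/mol.
Subtracting, OSPE = -37 − (-25) = -12 kJ/mol.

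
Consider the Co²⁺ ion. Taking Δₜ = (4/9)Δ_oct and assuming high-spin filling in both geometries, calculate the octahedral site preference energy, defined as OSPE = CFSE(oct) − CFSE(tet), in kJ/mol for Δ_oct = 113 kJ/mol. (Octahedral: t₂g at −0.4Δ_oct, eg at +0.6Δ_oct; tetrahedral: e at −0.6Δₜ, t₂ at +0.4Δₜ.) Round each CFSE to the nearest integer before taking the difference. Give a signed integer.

-30

Group 9 minus oxidation state +2 gives a d⁷ configuration for Co²⁺.
Octahedral high-spin t2g^5 e_g^2: CFSE = -0.8 × 113 = -90 kJ/mol.
Tetrahedral: e^4 t2^3, CFSE = 4(−0.6) + 3(+0.4) = -1.2Δₜ = -1.2 × (4/9) × 113 = -60 kJ/mol.
Subtracting, OSPE = -90 − (-60) = -30 kJ/mol.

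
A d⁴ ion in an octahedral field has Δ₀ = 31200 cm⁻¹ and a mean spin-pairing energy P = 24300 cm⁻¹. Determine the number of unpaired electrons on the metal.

Here Δ₀ > P (31200 > 24300), so the low-spin state is favoured.
That gives t₂g⁴ eg⁰.
Unpaired electrons: 2.

2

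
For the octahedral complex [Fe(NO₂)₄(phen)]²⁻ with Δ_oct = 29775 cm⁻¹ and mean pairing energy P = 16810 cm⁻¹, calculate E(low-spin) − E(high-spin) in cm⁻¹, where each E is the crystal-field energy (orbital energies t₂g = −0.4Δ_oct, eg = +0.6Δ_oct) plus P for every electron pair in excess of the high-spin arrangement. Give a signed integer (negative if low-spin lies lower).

Ligand charges: 4×(-1) from NO₂⁻ and 1×(+0) from phen sum to -4; with overall charge -2, Fe is +2.
Group 8 minus oxidation state +2 gives a d⁶ configuration for Fe²⁺.
High-spin: t₂g⁴ eg², CFSE = -0.4Δ_oct = -11910 cm⁻¹.
Low-spin t₂g⁶ eg⁰ gives -2.4Δ_oct = -71460 cm⁻¹, but forming 2 extra pairs costs 2P = 33620 cm⁻¹, so E(LS) = -71460 + 33620 = -37840 cm⁻¹.
Thus E(LS) − E(HS) = -25930 cm⁻¹.

-25930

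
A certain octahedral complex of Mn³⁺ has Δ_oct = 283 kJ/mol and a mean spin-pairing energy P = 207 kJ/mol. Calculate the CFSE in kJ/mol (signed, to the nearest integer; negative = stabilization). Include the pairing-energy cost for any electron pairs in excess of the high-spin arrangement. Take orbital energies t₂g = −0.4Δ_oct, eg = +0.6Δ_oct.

Group 7 minus oxidation state +3 gives a d⁴ configuration for Mn³⁺.
Here Δ_oct > P (283 > 207), so the low-spin state is favoured.
Filling d⁴ accordingly: t₂g⁴ eg⁰.
Orbital CFSE = -1.6Δ_oct = -1.6 × 283 = -453 kJ/mol.
Excess pairs vs high-spin: 1 − 0 = 1; pairing cost = +207 kJ/mol.
Net CFSE = -453 + 207 = -246 kJ/mol.

-246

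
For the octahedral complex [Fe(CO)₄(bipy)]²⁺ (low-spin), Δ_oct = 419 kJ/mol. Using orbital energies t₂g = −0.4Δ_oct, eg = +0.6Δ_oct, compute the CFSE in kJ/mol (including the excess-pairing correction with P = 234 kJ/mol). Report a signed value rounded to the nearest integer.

-538

Ligand charges: 4×(+0) from CO and 1×(+0) from bipy sum to +0; with overall charge +2, Fe is +2.
Fe is in group 8, so Fe²⁺ is d⁶ (8 − 2 = 6).
Electron filling gives t₂g⁶ eg⁰.
Orbital CFSE = 6(-0.4) + 0(0.6) = -2.4Δ_oct = -2.4 × 419 = -1006 kJ/mol.
Pairing penalty: 3 pairs vs 1 in the high-spin reference → 2 extra × P = 468 kJ/mol.
Combining: -1006 + 468 = -538 kJ/mol.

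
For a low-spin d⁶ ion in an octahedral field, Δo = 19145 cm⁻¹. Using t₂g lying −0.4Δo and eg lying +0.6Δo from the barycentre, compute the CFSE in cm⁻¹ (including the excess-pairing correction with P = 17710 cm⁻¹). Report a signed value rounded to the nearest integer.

-10528

The d⁶ electrons fill as t₂g⁶ eg⁰.
Orbital CFSE = 6(-0.4) + 0(0.6) = -2.4Δo = -2.4 × 19145 = -45948 cm⁻¹.
Pairing penalty: 3 pairs vs 1 in the high-spin reference → 2 extra × P = 35420 cm⁻¹.
Overall CFSE = -45948 + 35420 = -10528 cm⁻¹.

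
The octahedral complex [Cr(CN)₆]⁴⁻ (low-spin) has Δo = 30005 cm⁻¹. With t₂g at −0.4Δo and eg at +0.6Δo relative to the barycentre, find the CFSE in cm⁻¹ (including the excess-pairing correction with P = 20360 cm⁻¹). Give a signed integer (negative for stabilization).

Each CN⁻ contributes -1; 6 × (-1) = -6. With overall charge -4, Cr is in the +2 oxidation state.
Group 6 minus oxidation state +2 gives a d⁴ configuration for Cr²⁺.
Electron filling gives t₂g⁴ eg⁰.
CFSE(orbital) = 4×(-0.4Δo) + 0×(0.6Δo) = -1.6Δo; with Δo = 30005 cm⁻¹ that is -48008 cm⁻¹.
High-spin d⁴ would be t₂g³ eg¹ with 0 pairs; low-spin has 1, so 1 excess pair costs +1P = +20360 cm⁻¹.
Net CFSE = -48008 + 20360 = -27648 cm⁻¹.

-27648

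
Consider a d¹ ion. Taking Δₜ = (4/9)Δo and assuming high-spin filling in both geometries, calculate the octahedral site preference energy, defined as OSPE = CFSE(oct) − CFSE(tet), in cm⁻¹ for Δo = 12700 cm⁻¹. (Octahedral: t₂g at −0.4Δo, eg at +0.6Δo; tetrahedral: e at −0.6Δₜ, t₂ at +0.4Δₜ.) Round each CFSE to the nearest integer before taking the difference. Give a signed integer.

In an octahedral site d¹ (HS) is t₂g¹ eg⁰, giving CFSE(oct) = -0.4Δo = -5080 cm⁻¹.
Tetrahedral e¹ t₂⁰ gives -0.6Δₜ = -0.6 × (4/9) × 12700 = -3387 cm⁻¹.
OSPE = -5080 − (-3387) = -1693 cm⁻¹.

-1693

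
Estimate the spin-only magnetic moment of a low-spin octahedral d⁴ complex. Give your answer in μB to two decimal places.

2.83 μB

Configuration: t₂g⁴ eg⁰ → 2 unpaired electrons.
μ(spin-only) = √[2(2+2)] = √8 ≈ 2.83 μB.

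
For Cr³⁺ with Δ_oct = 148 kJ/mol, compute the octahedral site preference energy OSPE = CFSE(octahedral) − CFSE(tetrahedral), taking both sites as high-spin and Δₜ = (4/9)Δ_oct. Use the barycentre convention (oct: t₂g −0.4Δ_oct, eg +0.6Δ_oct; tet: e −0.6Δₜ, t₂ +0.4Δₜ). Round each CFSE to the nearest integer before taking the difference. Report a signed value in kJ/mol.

-125

Cr is in group 6, so Cr³⁺ is d³ (6 − 3 = 3).
Octahedral high-spin t₂g³ eg⁰: CFSE = -1.2 × 148 = -178 kJ/mol.
In a tetrahedral site the filling is e² t₂¹: CFSE(tet) = -0.8Δₜ = -0.8 × (4/9)(148) = -53 kJ/mol.
OSPE = -178 − (-53) = -125 kJ/mol.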